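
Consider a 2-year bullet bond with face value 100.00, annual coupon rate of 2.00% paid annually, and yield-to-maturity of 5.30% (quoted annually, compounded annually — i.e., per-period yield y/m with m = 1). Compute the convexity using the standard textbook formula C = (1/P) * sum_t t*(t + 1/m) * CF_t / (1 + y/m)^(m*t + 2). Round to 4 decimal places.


Answer: Convexity = 5.3382

Derivation:
Coupon per period c = face * coupon_rate / m = 2.000000
Periods per year m = 1; per-period yield y/m = 0.053000
Number of cashflows N = 2
Cashflows (t years, CF_t, discount factor 1/(1+y/m)^(m*t), PV):
  t = 1.0000: CF_t = 2.000000, DF = 0.949668, PV = 1.899335
  t = 2.0000: CF_t = 102.000000, DF = 0.901869, PV = 91.990595
Price P = sum_t PV_t = 93.889931
Convexity numerator sum_t t*(t + 1/m) * CF_t / (1+y/m)^(m*t + 2):
  t = 1.0000: term = 3.425902
  t = 2.0000: term = 497.780566
Convexity = (1/P) * sum = 501.206468 / 93.889931 = 5.338235


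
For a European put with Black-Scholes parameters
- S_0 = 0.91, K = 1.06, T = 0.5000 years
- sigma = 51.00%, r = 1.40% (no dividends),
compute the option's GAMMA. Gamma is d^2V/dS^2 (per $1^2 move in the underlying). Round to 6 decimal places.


d1 = -0.2233752751; d2 = -0.5839997335
phi(d1) = 0.3891124938; exp(-qT) = 1.0000000000; exp(-rT) = 0.9930244429
Gamma = exp(-qT) * phi(d1) / (S * sigma * sqrt(T)) = 1.0000000000 * 0.3891124938 / (0.9100 * 0.5100 * 0.7071067812) = 1.185710

Answer: Gamma = 1.185710


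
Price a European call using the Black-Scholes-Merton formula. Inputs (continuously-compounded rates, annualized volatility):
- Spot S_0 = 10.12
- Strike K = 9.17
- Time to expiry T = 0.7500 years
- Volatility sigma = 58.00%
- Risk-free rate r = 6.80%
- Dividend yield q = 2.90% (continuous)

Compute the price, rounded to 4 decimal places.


d1 = (ln(S/K) + (r - q + 0.5*sigma^2) * T) / (sigma * sqrt(T)) = 0.50563217
d2 = d1 - sigma * sqrt(T) = 0.00333744
exp(-rT) = 0.95027867; exp(-qT) = 0.97848483
C = S_0 * exp(-qT) * N(d1) - K * exp(-rT) * N(d2)
N(d1) = 0.69344255; N(d2) = 0.50133144
C = 10.1200 * 0.97848483 * 0.69344255 - 9.1700 * 0.95027867 * 0.50133144 = 2.4980

Answer: Price = 2.4980


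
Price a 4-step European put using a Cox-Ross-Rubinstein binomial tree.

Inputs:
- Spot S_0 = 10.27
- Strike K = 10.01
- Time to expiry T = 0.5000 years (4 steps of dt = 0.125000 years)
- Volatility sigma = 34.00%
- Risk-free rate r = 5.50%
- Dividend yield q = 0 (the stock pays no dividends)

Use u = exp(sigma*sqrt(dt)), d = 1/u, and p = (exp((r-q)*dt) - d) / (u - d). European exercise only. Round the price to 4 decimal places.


Answer: Price = V(0,0) = 0.6982

Derivation:
dt = T/N = 0.125000
u = exp(sigma*sqrt(dt)) = 1.127732; d = 1/u = 0.886736
p = (exp((r-q)*dt) - d) / (u - d) = 0.498610
Discount per step: exp(-r*dt) = 0.993149
Stock lattice S(k, i) with i counting down-moves:
  k=0: S(0,0) = 10.2700
  k=1: S(1,0) = 11.5818; S(1,1) = 9.1068
  k=2: S(2,0) = 13.0612; S(2,1) = 10.2700; S(2,2) = 8.0753
  k=3: S(3,0) = 14.7295; S(3,1) = 11.5818; S(3,2) = 9.1068; S(3,3) = 7.1607
  k=4: S(4,0) = 16.6109; S(4,1) = 13.0612; S(4,2) = 10.2700; S(4,3) = 8.0753; S(4,4) = 6.3496
Terminal payoffs V(N, i) = max(K - S_T, 0):
  V(4,0) = 0.000000; V(4,1) = 0.000000; V(4,2) = 0.000000; V(4,3) = 1.934694; V(4,4) = 3.660384
Backward induction: V(k, i) = exp(-r*dt) * [p * V(k+1, i) + (1-p) * V(k+1, i+1)].
  V(3,0) = exp(-r*dt) * [p*0.000000 + (1-p)*0.000000] = 0.000000
  V(3,1) = exp(-r*dt) * [p*0.000000 + (1-p)*0.000000] = 0.000000
  V(3,2) = exp(-r*dt) * [p*0.000000 + (1-p)*1.934694] = 0.963391
  V(3,3) = exp(-r*dt) * [p*1.934694 + (1-p)*3.660384] = 2.780754
  V(2,0) = exp(-r*dt) * [p*0.000000 + (1-p)*0.000000] = 0.000000
  V(2,1) = exp(-r*dt) * [p*0.000000 + (1-p)*0.963391] = 0.479725
  V(2,2) = exp(-r*dt) * [p*0.963391 + (1-p)*2.780754] = 1.861755
  V(1,0) = exp(-r*dt) * [p*0.000000 + (1-p)*0.479725] = 0.238881
  V(1,1) = exp(-r*dt) * [p*0.479725 + (1-p)*1.861755] = 1.164627
  V(0,0) = exp(-r*dt) * [p*0.238881 + (1-p)*1.164627] = 0.698224


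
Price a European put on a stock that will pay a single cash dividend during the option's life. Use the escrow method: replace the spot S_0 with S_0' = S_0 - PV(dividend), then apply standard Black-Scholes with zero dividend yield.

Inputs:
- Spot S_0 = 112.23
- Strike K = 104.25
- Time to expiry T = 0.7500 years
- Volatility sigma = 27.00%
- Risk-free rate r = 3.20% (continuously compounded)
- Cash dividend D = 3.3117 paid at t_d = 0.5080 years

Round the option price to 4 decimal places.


Answer: Price = 6.6237

Derivation:
PV(D) = D * exp(-r * t_d) = 3.3117 * 0.98387542 = 3.25830021
S_0' = S_0 - PV(D) = 112.2300 - 3.25830021 = 108.97169979
d1 = (ln(S_0'/K) + (r + sigma^2/2)*T) / (sigma*sqrt(T)) = 0.40899430
d2 = d1 - sigma*sqrt(T) = 0.17516744
exp(-rT) = 0.97628571
N(-d1) = 0.34127192; N(-d2) = 0.43047403
P = K * exp(-rT) * N(-d2) - S_0' * N(-d1) = 104.2500 * 0.97628571 * 0.43047403 - 108.97169979 * 0.34127192 = 6.6237


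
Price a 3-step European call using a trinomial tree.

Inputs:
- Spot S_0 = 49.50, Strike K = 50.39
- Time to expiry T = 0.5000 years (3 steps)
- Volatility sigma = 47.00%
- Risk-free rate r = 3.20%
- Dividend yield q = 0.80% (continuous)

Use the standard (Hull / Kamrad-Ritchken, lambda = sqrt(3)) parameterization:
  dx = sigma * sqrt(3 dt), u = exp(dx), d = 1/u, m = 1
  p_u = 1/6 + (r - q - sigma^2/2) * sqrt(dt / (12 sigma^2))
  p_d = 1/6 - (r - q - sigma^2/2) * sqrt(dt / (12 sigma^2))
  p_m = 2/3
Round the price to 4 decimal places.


Answer: Price = V(0,0) = 5.9086

Derivation:
dt = T/N = 0.166667; dx = sigma*sqrt(3*dt) = 0.332340
u = exp(dx) = 1.394227; d = 1/u = 0.717243
p_u = 0.144990, p_m = 0.666667, p_d = 0.188344
Discount per step: exp(-r*dt) = 0.994681
Stock lattice S(k, j) with j the centered position index:
  k=0: S(0,+0) = 49.5000
  k=1: S(1,-1) = 35.5035; S(1,+0) = 49.5000; S(1,+1) = 69.0142
  k=2: S(2,-2) = 25.4647; S(2,-1) = 35.5035; S(2,+0) = 49.5000; S(2,+1) = 69.0142; S(2,+2) = 96.2215
  k=3: S(3,-3) = 18.2644; S(3,-2) = 25.4647; S(3,-1) = 35.5035; S(3,+0) = 49.5000; S(3,+1) = 69.0142; S(3,+2) = 96.2215; S(3,+3) = 134.1546
Terminal payoffs V(N, j) = max(S_T - K, 0):
  V(3,-3) = 0.000000; V(3,-2) = 0.000000; V(3,-1) = 0.000000; V(3,+0) = 0.000000; V(3,+1) = 18.624240; V(3,+2) = 45.831521; V(3,+3) = 83.764649
Backward induction: V(k, j) = exp(-r*dt) * [p_u * V(k+1, j+1) + p_m * V(k+1, j) + p_d * V(k+1, j-1)]
  V(2,-2) = exp(-r*dt) * [p_u*0.000000 + p_m*0.000000 + p_d*0.000000] = 0.000000
  V(2,-1) = exp(-r*dt) * [p_u*0.000000 + p_m*0.000000 + p_d*0.000000] = 0.000000
  V(2,+0) = exp(-r*dt) * [p_u*18.624240 + p_m*0.000000 + p_d*0.000000] = 2.685957
  V(2,+1) = exp(-r*dt) * [p_u*45.831521 + p_m*18.624240 + p_d*0.000000] = 18.959863
  V(2,+2) = exp(-r*dt) * [p_u*83.764649 + p_m*45.831521 + p_d*18.624240] = 45.961326
  V(1,-1) = exp(-r*dt) * [p_u*2.685957 + p_m*0.000000 + p_d*0.000000] = 0.387364
  V(1,+0) = exp(-r*dt) * [p_u*18.959863 + p_m*2.685957 + p_d*0.000000] = 4.515474
  V(1,+1) = exp(-r*dt) * [p_u*45.961326 + p_m*18.959863 + p_d*2.685957] = 19.704335
  V(0,+0) = exp(-r*dt) * [p_u*19.704335 + p_m*4.515474 + p_d*0.387364] = 5.908600


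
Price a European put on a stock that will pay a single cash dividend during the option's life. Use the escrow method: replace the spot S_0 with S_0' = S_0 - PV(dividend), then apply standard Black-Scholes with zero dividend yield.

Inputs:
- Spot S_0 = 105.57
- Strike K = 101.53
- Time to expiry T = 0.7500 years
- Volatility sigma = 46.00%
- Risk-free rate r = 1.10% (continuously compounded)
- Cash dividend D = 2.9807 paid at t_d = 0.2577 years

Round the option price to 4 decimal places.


PV(D) = D * exp(-r * t_d) = 2.9807 * 0.99716931 = 2.97226257
S_0' = S_0 - PV(D) = 105.5700 - 2.97226257 = 102.59773743
d1 = (ln(S_0'/K) + (r + sigma^2/2)*T) / (sigma*sqrt(T)) = 0.24615595
d2 = d1 - sigma*sqrt(T) = -0.15221574
exp(-rT) = 0.99178394
N(-d1) = 0.40278076; N(-d2) = 0.56049161
P = K * exp(-rT) * N(-d2) - S_0' * N(-d1) = 101.5300 * 0.99178394 * 0.56049161 - 102.59773743 * 0.40278076 = 15.1148

Answer: Price = 15.1148


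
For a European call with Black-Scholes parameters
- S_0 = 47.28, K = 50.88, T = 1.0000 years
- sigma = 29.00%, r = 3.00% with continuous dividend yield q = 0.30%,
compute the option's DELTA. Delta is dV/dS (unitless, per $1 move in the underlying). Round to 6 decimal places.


d1 = -0.0149398136; d2 = -0.3049398136
phi(d1) = 0.3988977613; exp(-qT) = 0.9970044955; exp(-rT) = 0.9704455335
N(d1) = 0.4940400984
Delta = exp(-qT) * N(d1) = 0.9970044955 * 0.4940400984 = 0.492560

Answer: Delta = 0.492560


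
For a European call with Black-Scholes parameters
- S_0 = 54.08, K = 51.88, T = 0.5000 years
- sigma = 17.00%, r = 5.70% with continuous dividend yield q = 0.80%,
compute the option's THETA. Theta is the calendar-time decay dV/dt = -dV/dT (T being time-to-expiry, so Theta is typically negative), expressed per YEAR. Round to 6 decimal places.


Answer: Theta = -3.807631

Derivation:
d1 = 0.6094101821; d2 = 0.4892020293
phi(d1) = 0.3313338114; exp(-qT) = 0.9960079893; exp(-rT) = 0.9719022941
Theta = -S*exp(-qT)*phi(d1)*sigma/(2*sqrt(T)) - r*K*exp(-rT)*N(d2) + q*S*exp(-qT)*N(d1)
N(d1) = 0.7288737047; N(d2) = 0.6876506635; sqrt(T) = 0.7071067812
Term 1 = -54.0800 * 0.9960079893 * 0.3313338114 * 0.1700 / (2 * 0.7071067812) = -2.1453550890
Term 2 = -0.0570 * 51.8800 * 0.9719022941 * 0.6876506635 = -1.9763565468
Term 3 = 0.0080 * 54.0800 * 0.9960079893 * 0.7288737047 = 0.3140810793
Theta = -2.1453550890 + (-1.9763565468) + (0.3140810793) = -3.807631


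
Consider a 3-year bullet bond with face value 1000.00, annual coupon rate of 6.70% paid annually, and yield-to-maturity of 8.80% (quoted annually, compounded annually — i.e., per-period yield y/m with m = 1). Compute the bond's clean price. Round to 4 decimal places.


Coupon per period c = face * coupon_rate / m = 67.000000
Periods per year m = 1; per-period yield y/m = 0.088000
Number of cashflows N = 3
Cashflows (t years, CF_t, discount factor 1/(1+y/m)^(m*t), PV):
  t = 1.0000: CF_t = 67.000000, DF = 0.919118, PV = 61.580882
  t = 2.0000: CF_t = 67.000000, DF = 0.844777, PV = 56.600076
  t = 3.0000: CF_t = 1067.000000, DF = 0.776450, PV = 828.471806
Price P = sum_t PV_t = 946.652764

Answer: Price = 946.6528


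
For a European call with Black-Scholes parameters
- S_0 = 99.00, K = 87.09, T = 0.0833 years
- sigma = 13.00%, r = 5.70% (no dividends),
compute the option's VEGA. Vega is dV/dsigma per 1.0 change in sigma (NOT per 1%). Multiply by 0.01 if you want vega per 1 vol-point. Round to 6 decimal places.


Answer: Vega = 0.020066

Derivation:
d1 = 3.5615361989; d2 = 3.5240159377
phi(d1) = 0.0007022588; exp(-qT) = 1.0000000000; exp(-rT) = 0.9952631544
Vega = S * exp(-qT) * phi(d1) * sqrt(T) = 99.0000 * 1.0000000000 * 0.0007022588 * 0.2886173938 = 0.020066


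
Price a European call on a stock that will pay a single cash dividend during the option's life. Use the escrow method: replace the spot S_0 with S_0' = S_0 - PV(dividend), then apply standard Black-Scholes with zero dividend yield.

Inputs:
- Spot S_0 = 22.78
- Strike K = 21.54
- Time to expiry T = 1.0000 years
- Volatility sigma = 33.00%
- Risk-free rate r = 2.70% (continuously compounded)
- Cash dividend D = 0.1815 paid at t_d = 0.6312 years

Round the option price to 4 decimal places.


Answer: Price = 3.7455

Derivation:
PV(D) = D * exp(-r * t_d) = 0.1815 * 0.98310200 = 0.17843301
S_0' = S_0 - PV(D) = 22.7800 - 0.17843301 = 22.60156699
d1 = (ln(S_0'/K) + (r + sigma^2/2)*T) / (sigma*sqrt(T)) = 0.39259869
d2 = d1 - sigma*sqrt(T) = 0.06259869
exp(-rT) = 0.97336124
N(d1) = 0.65269205; N(d2) = 0.52495696
C = S_0' * N(d1) - K * exp(-rT) * N(d2) = 22.60156699 * 0.65269205 - 21.5400 * 0.97336124 * 0.52495696 = 3.7455


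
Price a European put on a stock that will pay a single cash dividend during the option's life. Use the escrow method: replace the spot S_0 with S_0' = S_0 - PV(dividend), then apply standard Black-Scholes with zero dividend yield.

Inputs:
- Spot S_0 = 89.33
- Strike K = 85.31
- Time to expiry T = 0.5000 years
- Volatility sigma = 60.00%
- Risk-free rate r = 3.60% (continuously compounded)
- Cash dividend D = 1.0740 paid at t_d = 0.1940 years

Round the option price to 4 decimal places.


PV(D) = D * exp(-r * t_d) = 1.0740 * 0.99304033 = 1.06652532
S_0' = S_0 - PV(D) = 89.3300 - 1.06652532 = 88.26347468
d1 = (ln(S_0'/K) + (r + sigma^2/2)*T) / (sigma*sqrt(T)) = 0.33477898
d2 = d1 - sigma*sqrt(T) = -0.08948509
exp(-rT) = 0.98216103
N(-d1) = 0.36889591; N(-d2) = 0.53565180
P = K * exp(-rT) * N(-d2) - S_0' * N(-d1) = 85.3100 * 0.98216103 * 0.53565180 - 88.26347468 * 0.36889591 = 12.3212

Answer: Price = 12.3212


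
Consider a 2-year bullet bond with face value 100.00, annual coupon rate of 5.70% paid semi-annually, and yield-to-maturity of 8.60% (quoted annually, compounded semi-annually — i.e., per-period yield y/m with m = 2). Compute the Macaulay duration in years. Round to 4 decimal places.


Answer: Macaulay duration = 1.9159 years

Derivation:
Coupon per period c = face * coupon_rate / m = 2.850000
Periods per year m = 2; per-period yield y/m = 0.043000
Number of cashflows N = 4
Cashflows (t years, CF_t, discount factor 1/(1+y/m)^(m*t), PV):
  t = 0.5000: CF_t = 2.850000, DF = 0.958773, PV = 2.732502
  t = 1.0000: CF_t = 2.850000, DF = 0.919245, PV = 2.619849
  t = 1.5000: CF_t = 2.850000, DF = 0.881347, PV = 2.511840
  t = 2.0000: CF_t = 102.850000, DF = 0.845012, PV = 86.909462
Price P = sum_t PV_t = 94.773653
Macaulay numerator sum_t t * PV_t:
  t * PV_t at t = 0.5000: 1.366251
  t * PV_t at t = 1.0000: 2.619849
  t * PV_t at t = 1.5000: 3.767760
  t * PV_t at t = 2.0000: 173.818924
Macaulay duration D = (sum_t t * PV_t) / P = 181.572784 / 94.773653 = 1.915857


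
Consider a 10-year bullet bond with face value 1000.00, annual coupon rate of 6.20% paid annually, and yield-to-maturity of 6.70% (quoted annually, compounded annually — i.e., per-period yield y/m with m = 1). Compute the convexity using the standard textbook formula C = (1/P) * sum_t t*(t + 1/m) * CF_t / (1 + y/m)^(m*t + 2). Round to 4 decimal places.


Coupon per period c = face * coupon_rate / m = 62.000000
Periods per year m = 1; per-period yield y/m = 0.067000
Number of cashflows N = 10
Cashflows (t years, CF_t, discount factor 1/(1+y/m)^(m*t), PV):
  t = 1.0000: CF_t = 62.000000, DF = 0.937207, PV = 58.106842
  t = 2.0000: CF_t = 62.000000, DF = 0.878357, PV = 54.458146
  t = 3.0000: CF_t = 62.000000, DF = 0.823203, PV = 51.038562
  t = 4.0000: CF_t = 62.000000, DF = 0.771511, PV = 47.833704
  t = 5.0000: CF_t = 62.000000, DF = 0.723066, PV = 44.830088
  t = 6.0000: CF_t = 62.000000, DF = 0.677663, PV = 42.015078
  t = 7.0000: CF_t = 62.000000, DF = 0.635110, PV = 39.376830
  t = 8.0000: CF_t = 62.000000, DF = 0.595230, PV = 36.904246
  t = 9.0000: CF_t = 62.000000, DF = 0.557854, PV = 34.586922
  t = 10.0000: CF_t = 1062.000000, DF = 0.522824, PV = 555.239459
Price P = sum_t PV_t = 964.389877
Convexity numerator sum_t t*(t + 1/m) * CF_t / (1+y/m)^(m*t + 2):
  t = 1.0000: term = 102.077124
  t = 2.0000: term = 287.002224
  t = 3.0000: term = 537.961057
  t = 4.0000: term = 840.301558
  t = 5.0000: term = 1181.304908
  t = 6.0000: term = 1549.978323
  t = 7.0000: term = 1936.867633
  t = 8.0000: term = 2333.887896
  t = 9.0000: term = 2734.170450
  t = 10.0000: term = 53646.842882
Convexity = (1/P) * sum = 65150.394055 / 964.389877 = 67.556074

Answer: Convexity = 67.5561


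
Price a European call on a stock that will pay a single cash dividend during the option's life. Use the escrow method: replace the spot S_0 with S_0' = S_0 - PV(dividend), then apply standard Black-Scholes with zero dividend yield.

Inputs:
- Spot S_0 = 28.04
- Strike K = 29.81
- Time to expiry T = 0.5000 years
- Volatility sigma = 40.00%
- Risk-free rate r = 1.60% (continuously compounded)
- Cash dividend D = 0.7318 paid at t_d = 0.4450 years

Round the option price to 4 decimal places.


PV(D) = D * exp(-r * t_d) = 0.7318 * 0.99290529 = 0.72660809
S_0' = S_0 - PV(D) = 28.0400 - 0.72660809 = 27.31339191
d1 = (ln(S_0'/K) + (r + sigma^2/2)*T) / (sigma*sqrt(T)) = -0.13953614
d2 = d1 - sigma*sqrt(T) = -0.42237885
exp(-rT) = 0.99203191
N(d1) = 0.44451325; N(d2) = 0.33637426
C = S_0' * N(d1) - K * exp(-rT) * N(d2) = 27.31339191 * 0.44451325 - 29.8100 * 0.99203191 * 0.33637426 = 2.1937

Answer: Price = 2.1937


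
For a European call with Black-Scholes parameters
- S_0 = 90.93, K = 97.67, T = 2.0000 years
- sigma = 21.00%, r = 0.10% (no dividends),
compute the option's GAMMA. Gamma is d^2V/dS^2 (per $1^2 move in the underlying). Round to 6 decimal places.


Answer: Gamma = 0.014719

Derivation:
d1 = -0.0855412991; d2 = -0.3825261472
phi(d1) = 0.3974853543; exp(-qT) = 1.0000000000; exp(-rT) = 0.9980019987
Gamma = exp(-qT) * phi(d1) / (S * sigma * sqrt(T)) = 1.0000000000 * 0.3974853543 / (90.9300 * 0.2100 * 1.4142135624) = 0.014719


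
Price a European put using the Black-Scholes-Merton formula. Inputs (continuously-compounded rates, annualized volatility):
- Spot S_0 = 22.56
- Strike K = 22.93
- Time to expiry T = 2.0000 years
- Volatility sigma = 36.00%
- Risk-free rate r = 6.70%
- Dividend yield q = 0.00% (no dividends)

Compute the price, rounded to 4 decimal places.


Answer: Price = 3.1399

Derivation:
d1 = (ln(S/K) + (r - q + 0.5*sigma^2) * T) / (sigma * sqrt(T)) = 0.48580658
d2 = d1 - sigma * sqrt(T) = -0.02331031
exp(-rT) = 0.87459006; exp(-qT) = 1.00000000
P = K * exp(-rT) * N(-d2) - S_0 * exp(-qT) * N(-d1)
N(-d1) = 0.31355216; N(-d2) = 0.50929862
P = 22.9300 * 0.87459006 * 0.50929862 - 22.5600 * 1.00000000 * 0.31355216 = 3.1399


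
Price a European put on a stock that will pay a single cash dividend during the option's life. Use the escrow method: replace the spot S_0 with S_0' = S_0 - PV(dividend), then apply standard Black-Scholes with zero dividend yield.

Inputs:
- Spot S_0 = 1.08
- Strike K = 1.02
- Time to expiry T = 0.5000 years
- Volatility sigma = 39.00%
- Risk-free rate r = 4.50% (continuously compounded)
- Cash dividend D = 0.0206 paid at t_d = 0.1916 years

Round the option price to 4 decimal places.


PV(D) = D * exp(-r * t_d) = 0.0206 * 0.99141506 = 0.02042315
S_0' = S_0 - PV(D) = 1.0800 - 0.02042315 = 1.05957685
d1 = (ln(S_0'/K) + (r + sigma^2/2)*T) / (sigma*sqrt(T)) = 0.35751320
d2 = d1 - sigma*sqrt(T) = 0.08174155
exp(-rT) = 0.97775124
N(-d1) = 0.36035382; N(-d2) = 0.46742612
P = K * exp(-rT) * N(-d2) - S_0' * N(-d1) = 1.0200 * 0.97775124 * 0.46742612 - 1.05957685 * 0.36035382 = 0.0843

Answer: Price = 0.0843


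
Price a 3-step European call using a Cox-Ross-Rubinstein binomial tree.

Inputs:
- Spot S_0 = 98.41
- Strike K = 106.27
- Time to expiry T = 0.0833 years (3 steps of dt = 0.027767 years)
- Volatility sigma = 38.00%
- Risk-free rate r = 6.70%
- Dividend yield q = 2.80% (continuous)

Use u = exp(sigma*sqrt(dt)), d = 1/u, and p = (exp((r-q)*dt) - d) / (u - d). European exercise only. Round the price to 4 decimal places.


Answer: Price = V(0,0) = 1.5141

Derivation:
dt = T/N = 0.027767
u = exp(sigma*sqrt(dt)) = 1.065368; d = 1/u = 0.938642
p = (exp((r-q)*dt) - d) / (u - d) = 0.492725
Discount per step: exp(-r*dt) = 0.998141
Stock lattice S(k, i) with i counting down-moves:
  k=0: S(0,0) = 98.4100
  k=1: S(1,0) = 104.8429; S(1,1) = 92.3718
  k=2: S(2,0) = 111.6963; S(2,1) = 98.4100; S(2,2) = 86.7041
  k=3: S(3,0) = 118.9977; S(3,1) = 104.8429; S(3,2) = 92.3718; S(3,3) = 81.3841
Terminal payoffs V(N, i) = max(S_T - K, 0):
  V(3,0) = 12.727730; V(3,1) = 0.000000; V(3,2) = 0.000000; V(3,3) = 0.000000
Backward induction: V(k, i) = exp(-r*dt) * [p * V(k+1, i) + (1-p) * V(k+1, i+1)].
  V(2,0) = exp(-r*dt) * [p*12.727730 + (1-p)*0.000000] = 6.259614
  V(2,1) = exp(-r*dt) * [p*0.000000 + (1-p)*0.000000] = 0.000000
  V(2,2) = exp(-r*dt) * [p*0.000000 + (1-p)*0.000000] = 0.000000
  V(1,0) = exp(-r*dt) * [p*6.259614 + (1-p)*0.000000] = 3.078536
  V(1,1) = exp(-r*dt) * [p*0.000000 + (1-p)*0.000000] = 0.000000
  V(0,0) = exp(-r*dt) * [p*3.078536 + (1-p)*0.000000] = 1.514052


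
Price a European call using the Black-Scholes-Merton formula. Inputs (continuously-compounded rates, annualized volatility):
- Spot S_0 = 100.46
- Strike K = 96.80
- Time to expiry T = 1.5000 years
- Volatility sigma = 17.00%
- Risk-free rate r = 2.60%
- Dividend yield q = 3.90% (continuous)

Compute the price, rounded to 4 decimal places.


Answer: Price = 8.6424

Derivation:
d1 = (ln(S/K) + (r - q + 0.5*sigma^2) * T) / (sigma * sqrt(T)) = 0.18869545
d2 = d1 - sigma * sqrt(T) = -0.01951118
exp(-rT) = 0.96175071; exp(-qT) = 0.94317824
C = S_0 * exp(-qT) * N(d1) - K * exp(-rT) * N(d2)
N(d1) = 0.57483424; N(d2) = 0.49221666
C = 100.4600 * 0.94317824 * 0.57483424 - 96.8000 * 0.96175071 * 0.49221666 = 8.6424


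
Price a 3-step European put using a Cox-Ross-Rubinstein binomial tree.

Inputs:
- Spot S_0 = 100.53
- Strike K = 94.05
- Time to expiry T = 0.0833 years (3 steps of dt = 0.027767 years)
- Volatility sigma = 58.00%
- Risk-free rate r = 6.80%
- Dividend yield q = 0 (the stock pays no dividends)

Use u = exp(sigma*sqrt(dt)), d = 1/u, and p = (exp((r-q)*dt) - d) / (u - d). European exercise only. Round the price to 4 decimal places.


Answer: Price = V(0,0) = 3.6133

Derivation:
dt = T/N = 0.027767
u = exp(sigma*sqrt(dt)) = 1.101472; d = 1/u = 0.907876
p = (exp((r-q)*dt) - d) / (u - d) = 0.485619
Discount per step: exp(-r*dt) = 0.998114
Stock lattice S(k, i) with i counting down-moves:
  k=0: S(0,0) = 100.5300
  k=1: S(1,0) = 110.7310; S(1,1) = 91.2688
  k=2: S(2,0) = 121.9670; S(2,1) = 100.5300; S(2,2) = 82.8608
  k=3: S(3,0) = 134.3433; S(3,1) = 110.7310; S(3,2) = 91.2688; S(3,3) = 75.2273
Terminal payoffs V(N, i) = max(K - S_T, 0):
  V(3,0) = 0.000000; V(3,1) = 0.000000; V(3,2) = 2.781213; V(3,3) = 18.822700
Backward induction: V(k, i) = exp(-r*dt) * [p * V(k+1, i) + (1-p) * V(k+1, i+1)].
  V(2,0) = exp(-r*dt) * [p*0.000000 + (1-p)*0.000000] = 0.000000
  V(2,1) = exp(-r*dt) * [p*0.000000 + (1-p)*2.781213] = 1.427904
  V(2,2) = exp(-r*dt) * [p*2.781213 + (1-p)*18.822700] = 11.011835
  V(1,0) = exp(-r*dt) * [p*0.000000 + (1-p)*1.427904] = 0.733101
  V(1,1) = exp(-r*dt) * [p*1.427904 + (1-p)*11.011835] = 6.345702
  V(0,0) = exp(-r*dt) * [p*0.733101 + (1-p)*6.345702] = 3.613287


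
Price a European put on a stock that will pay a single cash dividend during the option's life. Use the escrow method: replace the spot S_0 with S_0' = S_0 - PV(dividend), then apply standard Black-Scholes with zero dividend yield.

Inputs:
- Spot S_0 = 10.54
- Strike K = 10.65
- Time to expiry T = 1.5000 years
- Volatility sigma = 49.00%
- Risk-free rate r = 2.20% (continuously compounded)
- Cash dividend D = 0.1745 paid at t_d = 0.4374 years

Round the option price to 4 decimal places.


Answer: Price = 2.4066

Derivation:
PV(D) = D * exp(-r * t_d) = 0.1745 * 0.99042335 = 0.17282887
S_0' = S_0 - PV(D) = 10.5400 - 0.17282887 = 10.36717113
d1 = (ln(S_0'/K) + (r + sigma^2/2)*T) / (sigma*sqrt(T)) = 0.31020088
d2 = d1 - sigma*sqrt(T) = -0.28992411
exp(-rT) = 0.96753856
N(-d1) = 0.37820410; N(-d2) = 0.61406285
P = K * exp(-rT) * N(-d2) - S_0' * N(-d1) = 10.6500 * 0.96753856 * 0.61406285 - 10.36717113 * 0.37820410 = 2.4066


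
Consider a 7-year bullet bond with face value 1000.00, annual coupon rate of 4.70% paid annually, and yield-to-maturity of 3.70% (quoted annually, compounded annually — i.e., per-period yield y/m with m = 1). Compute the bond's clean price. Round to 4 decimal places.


Coupon per period c = face * coupon_rate / m = 47.000000
Periods per year m = 1; per-period yield y/m = 0.037000
Number of cashflows N = 7
Cashflows (t years, CF_t, discount factor 1/(1+y/m)^(m*t), PV):
  t = 1.0000: CF_t = 47.000000, DF = 0.964320, PV = 45.323047
  t = 2.0000: CF_t = 47.000000, DF = 0.929913, PV = 43.705928
  t = 3.0000: CF_t = 47.000000, DF = 0.896734, PV = 42.146507
  t = 4.0000: CF_t = 47.000000, DF = 0.864739, PV = 40.642726
  t = 5.0000: CF_t = 47.000000, DF = 0.833885, PV = 39.192600
  t = 6.0000: CF_t = 47.000000, DF = 0.804132, PV = 37.794214
  t = 7.0000: CF_t = 1047.000000, DF = 0.775441, PV = 811.886625
Price P = sum_t PV_t = 1060.691648

Answer: Price = 1060.6916


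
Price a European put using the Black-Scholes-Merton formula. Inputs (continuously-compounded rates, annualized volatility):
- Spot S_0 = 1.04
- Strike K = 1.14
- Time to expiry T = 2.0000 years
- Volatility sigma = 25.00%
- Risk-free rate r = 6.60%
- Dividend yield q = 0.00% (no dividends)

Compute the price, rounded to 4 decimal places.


d1 = (ln(S/K) + (r - q + 0.5*sigma^2) * T) / (sigma * sqrt(T)) = 0.29045811
d2 = d1 - sigma * sqrt(T) = -0.06309528
exp(-rT) = 0.87634100; exp(-qT) = 1.00000000
P = K * exp(-rT) * N(-d2) - S_0 * exp(-qT) * N(-d1)
N(-d1) = 0.38573290; N(-d2) = 0.52515468
P = 1.1400 * 0.87634100 * 0.52515468 - 1.0400 * 1.00000000 * 0.38573290 = 0.1235

Answer: Price = 0.1235


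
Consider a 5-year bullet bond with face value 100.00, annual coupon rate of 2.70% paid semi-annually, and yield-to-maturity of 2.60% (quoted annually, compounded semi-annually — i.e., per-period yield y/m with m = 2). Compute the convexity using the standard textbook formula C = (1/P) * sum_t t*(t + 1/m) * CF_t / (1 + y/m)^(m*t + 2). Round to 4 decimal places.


Coupon per period c = face * coupon_rate / m = 1.350000
Periods per year m = 2; per-period yield y/m = 0.013000
Number of cashflows N = 10
Cashflows (t years, CF_t, discount factor 1/(1+y/m)^(m*t), PV):
  t = 0.5000: CF_t = 1.350000, DF = 0.987167, PV = 1.332675
  t = 1.0000: CF_t = 1.350000, DF = 0.974498, PV = 1.315573
  t = 1.5000: CF_t = 1.350000, DF = 0.961992, PV = 1.298690
  t = 2.0000: CF_t = 1.350000, DF = 0.949647, PV = 1.282024
  t = 2.5000: CF_t = 1.350000, DF = 0.937460, PV = 1.265571
  t = 3.0000: CF_t = 1.350000, DF = 0.925429, PV = 1.249330
  t = 3.5000: CF_t = 1.350000, DF = 0.913553, PV = 1.233297
  t = 4.0000: CF_t = 1.350000, DF = 0.901829, PV = 1.217470
  t = 4.5000: CF_t = 1.350000, DF = 0.890256, PV = 1.201846
  t = 5.0000: CF_t = 101.350000, DF = 0.878831, PV = 89.069558
Price P = sum_t PV_t = 100.466033
Convexity numerator sum_t t*(t + 1/m) * CF_t / (1+y/m)^(m*t + 2):
  t = 0.5000: term = 0.649345
  t = 1.0000: term = 1.923035
  t = 1.5000: term = 3.796713
  t = 2.0000: term = 6.246649
  t = 2.5000: term = 9.249727
  t = 3.0000: term = 12.783433
  t = 3.5000: term = 16.825842
  t = 4.0000: term = 21.355602
  t = 4.5000: term = 26.351928
  t = 5.0000: term = 2386.948795
Convexity = (1/P) * sum = 2486.131068 / 100.466033 = 24.745986

Answer: Convexity = 24.7460


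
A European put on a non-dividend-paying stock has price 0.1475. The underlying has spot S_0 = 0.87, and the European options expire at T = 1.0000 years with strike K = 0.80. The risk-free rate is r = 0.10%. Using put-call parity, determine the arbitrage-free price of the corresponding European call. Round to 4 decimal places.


Put-call parity: C - P = S_0 * exp(-qT) - K * exp(-rT).
S_0 * exp(-qT) = 0.8700 * 1.00000000 = 0.87000000
K * exp(-rT) = 0.8000 * 0.99900050 = 0.79920040
C = P + S*exp(-qT) - K*exp(-rT)
C = 0.1475 + 0.87000000 - 0.79920040 = 0.2183

Answer: Call price = 0.2183


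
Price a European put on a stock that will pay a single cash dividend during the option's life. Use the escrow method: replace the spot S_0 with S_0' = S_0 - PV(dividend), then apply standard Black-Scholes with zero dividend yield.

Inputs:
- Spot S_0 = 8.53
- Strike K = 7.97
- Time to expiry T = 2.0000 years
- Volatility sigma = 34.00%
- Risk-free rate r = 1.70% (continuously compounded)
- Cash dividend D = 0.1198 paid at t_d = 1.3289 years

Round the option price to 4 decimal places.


Answer: Price = 1.2015

Derivation:
PV(D) = D * exp(-r * t_d) = 0.1198 * 0.97766197 = 0.11712390
S_0' = S_0 - PV(D) = 8.5300 - 0.11712390 = 8.41287610
d1 = (ln(S_0'/K) + (r + sigma^2/2)*T) / (sigma*sqrt(T)) = 0.42359629
d2 = d1 - sigma*sqrt(T) = -0.05723633
exp(-rT) = 0.96657150
N(-d1) = 0.33593013; N(-d2) = 0.52282153
P = K * exp(-rT) * N(-d2) - S_0' * N(-d1) = 7.9700 * 0.96657150 * 0.52282153 - 8.41287610 * 0.33593013 = 1.2015


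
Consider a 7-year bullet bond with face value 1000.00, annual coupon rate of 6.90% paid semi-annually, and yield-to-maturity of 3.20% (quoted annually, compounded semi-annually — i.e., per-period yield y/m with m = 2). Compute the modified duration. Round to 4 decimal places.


Answer: Modified duration = 5.7284

Derivation:
Coupon per period c = face * coupon_rate / m = 34.500000
Periods per year m = 2; per-period yield y/m = 0.016000
Number of cashflows N = 14
Cashflows (t years, CF_t, discount factor 1/(1+y/m)^(m*t), PV):
  t = 0.5000: CF_t = 34.500000, DF = 0.984252, PV = 33.956693
  t = 1.0000: CF_t = 34.500000, DF = 0.968752, PV = 33.421942
  t = 1.5000: CF_t = 34.500000, DF = 0.953496, PV = 32.895612
  t = 2.0000: CF_t = 34.500000, DF = 0.938480, PV = 32.377571
  t = 2.5000: CF_t = 34.500000, DF = 0.923701, PV = 31.867688
  t = 3.0000: CF_t = 34.500000, DF = 0.909155, PV = 31.365835
  t = 3.5000: CF_t = 34.500000, DF = 0.894837, PV = 30.871884
  t = 4.0000: CF_t = 34.500000, DF = 0.880745, PV = 30.385713
  t = 4.5000: CF_t = 34.500000, DF = 0.866875, PV = 29.907198
  t = 5.0000: CF_t = 34.500000, DF = 0.853224, PV = 29.436218
  t = 5.5000: CF_t = 34.500000, DF = 0.839787, PV = 28.972656
  t = 6.0000: CF_t = 34.500000, DF = 0.826562, PV = 28.516394
  t = 6.5000: CF_t = 34.500000, DF = 0.813545, PV = 28.067316
  t = 7.0000: CF_t = 1034.500000, DF = 0.800734, PV = 828.358978
Price P = sum_t PV_t = 1230.401698
First compute Macaulay numerator sum_t t * PV_t:
  t * PV_t at t = 0.5000: 16.978346
  t * PV_t at t = 1.0000: 33.421942
  t * PV_t at t = 1.5000: 49.343418
  t * PV_t at t = 2.0000: 64.755142
  t * PV_t at t = 2.5000: 79.669220
  t * PV_t at t = 3.0000: 94.097504
  t * PV_t at t = 3.5000: 108.051595
  t * PV_t at t = 4.0000: 121.542852
  t * PV_t at t = 4.5000: 134.582390
  t * PV_t at t = 5.0000: 147.181092
  t * PV_t at t = 5.5000: 159.349607
  t * PV_t at t = 6.0000: 171.098361
  t * PV_t at t = 6.5000: 182.437557
  t * PV_t at t = 7.0000: 5798.512847
Macaulay duration D = 7161.021874 / 1230.401698 = 5.820068
Modified duration = D / (1 + y/m) = 5.820068 / (1 + 0.016000) = 5.728414


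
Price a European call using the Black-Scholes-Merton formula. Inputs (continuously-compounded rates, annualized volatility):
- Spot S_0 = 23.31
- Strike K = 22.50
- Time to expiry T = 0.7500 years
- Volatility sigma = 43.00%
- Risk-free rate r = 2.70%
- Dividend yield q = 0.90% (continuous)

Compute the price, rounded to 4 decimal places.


Answer: Price = 3.9189

Derivation:
d1 = (ln(S/K) + (r - q + 0.5*sigma^2) * T) / (sigma * sqrt(T)) = 0.31742085
d2 = d1 - sigma * sqrt(T) = -0.05497007
exp(-rT) = 0.97995365; exp(-qT) = 0.99327273
C = S_0 * exp(-qT) * N(d1) - K * exp(-rT) * N(d2)
N(d1) = 0.62453786; N(d2) = 0.47808115
C = 23.3100 * 0.99327273 * 0.62453786 - 22.5000 * 0.97995365 * 0.47808115 = 3.9189


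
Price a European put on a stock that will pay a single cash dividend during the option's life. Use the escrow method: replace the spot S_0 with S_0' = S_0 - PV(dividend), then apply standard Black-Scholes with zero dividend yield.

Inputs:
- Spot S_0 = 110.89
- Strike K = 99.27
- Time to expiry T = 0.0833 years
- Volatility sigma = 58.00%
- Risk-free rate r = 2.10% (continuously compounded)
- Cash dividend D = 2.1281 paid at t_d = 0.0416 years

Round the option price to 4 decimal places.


PV(D) = D * exp(-r * t_d) = 2.1281 * 0.99912678 = 2.12624170
S_0' = S_0 - PV(D) = 110.8900 - 2.12624170 = 108.76375830
d1 = (ln(S_0'/K) + (r + sigma^2/2)*T) / (sigma*sqrt(T)) = 0.63976313
d2 = d1 - sigma*sqrt(T) = 0.47236504
exp(-rT) = 0.99825223
N(-d1) = 0.26116330; N(-d2) = 0.31833313
P = K * exp(-rT) * N(-d2) - S_0' * N(-d1) = 99.2700 * 0.99825223 * 0.31833313 - 108.76375830 * 0.26116330 = 3.1406

Answer: Price = 3.1406


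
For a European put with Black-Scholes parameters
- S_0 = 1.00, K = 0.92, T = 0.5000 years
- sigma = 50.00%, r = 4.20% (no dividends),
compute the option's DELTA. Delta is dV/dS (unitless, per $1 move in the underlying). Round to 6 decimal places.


Answer: Delta = -0.318459

Derivation:
d1 = 0.4720124693; d2 = 0.1184590788
phi(d1) = 0.3568868769; exp(-qT) = 1.0000000000; exp(-rT) = 0.9792189646
N(-d1) = 0.3184589441
Delta = -exp(-qT) * N(-d1) = -1.0000000000 * 0.3184589441 = -0.318459


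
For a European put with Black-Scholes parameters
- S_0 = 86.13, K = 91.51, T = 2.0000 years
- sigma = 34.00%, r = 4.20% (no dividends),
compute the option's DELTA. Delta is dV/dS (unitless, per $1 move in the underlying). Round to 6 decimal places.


Answer: Delta = -0.386252

Derivation:
d1 = 0.2891017032; d2 = -0.1917309080
phi(d1) = 0.3826140766; exp(-qT) = 1.0000000000; exp(-rT) = 0.9194312561
N(-d1) = 0.3862517751
Delta = -exp(-qT) * N(-d1) = -1.0000000000 * 0.3862517751 = -0.386252


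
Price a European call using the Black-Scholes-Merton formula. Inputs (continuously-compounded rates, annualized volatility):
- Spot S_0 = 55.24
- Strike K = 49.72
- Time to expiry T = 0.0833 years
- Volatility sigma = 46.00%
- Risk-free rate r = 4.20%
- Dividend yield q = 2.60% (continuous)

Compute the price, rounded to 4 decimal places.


Answer: Price = 6.4026

Derivation:
d1 = (ln(S/K) + (r - q + 0.5*sigma^2) * T) / (sigma * sqrt(T)) = 0.86940738
d2 = d1 - sigma * sqrt(T) = 0.73664338
exp(-rT) = 0.99650751; exp(-qT) = 0.99783654
C = S_0 * exp(-qT) * N(d1) - K * exp(-rT) * N(d2)
N(d1) = 0.80768783; N(d2) = 0.76933037
C = 55.2400 * 0.99783654 * 0.80768783 - 49.7200 * 0.99650751 * 0.76933037 = 6.4026


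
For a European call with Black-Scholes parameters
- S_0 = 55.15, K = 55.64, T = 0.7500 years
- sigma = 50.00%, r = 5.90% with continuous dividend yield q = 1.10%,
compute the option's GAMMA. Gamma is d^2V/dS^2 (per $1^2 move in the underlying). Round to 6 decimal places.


Answer: Gamma = 0.015935

Derivation:
d1 = 0.2792167022; d2 = -0.1537959997
phi(d1) = 0.3836903175; exp(-qT) = 0.9917839379; exp(-rT) = 0.9567147489
Gamma = exp(-qT) * phi(d1) / (S * sigma * sqrt(T)) = 0.9917839379 * 0.3836903175 / (55.1500 * 0.5000 * 0.8660254038) = 0.015935


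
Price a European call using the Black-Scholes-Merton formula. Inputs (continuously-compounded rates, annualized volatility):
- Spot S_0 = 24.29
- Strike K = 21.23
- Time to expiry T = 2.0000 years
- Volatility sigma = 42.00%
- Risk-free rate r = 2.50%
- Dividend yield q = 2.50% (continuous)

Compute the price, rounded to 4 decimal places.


Answer: Price = 6.6365

Derivation:
d1 = (ln(S/K) + (r - q + 0.5*sigma^2) * T) / (sigma * sqrt(T)) = 0.52367902
d2 = d1 - sigma * sqrt(T) = -0.07029068
exp(-rT) = 0.95122942; exp(-qT) = 0.95122942
C = S_0 * exp(-qT) * N(d1) - K * exp(-rT) * N(d2)
N(d1) = 0.69974909; N(d2) = 0.47198115
C = 24.2900 * 0.95122942 * 0.69974909 - 21.2300 * 0.95122942 * 0.47198115 = 6.6365


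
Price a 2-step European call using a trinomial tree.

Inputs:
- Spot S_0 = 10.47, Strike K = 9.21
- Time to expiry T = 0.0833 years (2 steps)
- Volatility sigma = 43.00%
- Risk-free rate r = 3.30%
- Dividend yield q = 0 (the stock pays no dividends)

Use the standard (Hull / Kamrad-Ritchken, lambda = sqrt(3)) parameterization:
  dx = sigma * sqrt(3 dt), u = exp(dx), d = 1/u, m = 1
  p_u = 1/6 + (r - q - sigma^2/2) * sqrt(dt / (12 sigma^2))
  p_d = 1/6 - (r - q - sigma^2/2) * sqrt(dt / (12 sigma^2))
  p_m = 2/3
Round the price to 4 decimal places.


dt = T/N = 0.041650; dx = sigma*sqrt(3*dt) = 0.151998
u = exp(dx) = 1.164157; d = 1/u = 0.858990
p_u = 0.158521, p_m = 0.666667, p_d = 0.174812
Discount per step: exp(-r*dt) = 0.998626
Stock lattice S(k, j) with j the centered position index:
  k=0: S(0,+0) = 10.4700
  k=1: S(1,-1) = 8.9936; S(1,+0) = 10.4700; S(1,+1) = 12.1887
  k=2: S(2,-2) = 7.7254; S(2,-1) = 8.9936; S(2,+0) = 10.4700; S(2,+1) = 12.1887; S(2,+2) = 14.1896
Terminal payoffs V(N, j) = max(S_T - K, 0):
  V(2,-2) = 0.000000; V(2,-1) = 0.000000; V(2,+0) = 1.260000; V(2,+1) = 2.978728; V(2,+2) = 4.979597
Backward induction: V(k, j) = exp(-r*dt) * [p_u * V(k+1, j+1) + p_m * V(k+1, j) + p_d * V(k+1, j-1)]
  V(1,-1) = exp(-r*dt) * [p_u*1.260000 + p_m*0.000000 + p_d*0.000000] = 0.199463
  V(1,+0) = exp(-r*dt) * [p_u*2.978728 + p_m*1.260000 + p_d*0.000000] = 1.310390
  V(1,+1) = exp(-r*dt) * [p_u*4.979597 + p_m*2.978728 + p_d*1.260000] = 2.991340
  V(0,+0) = exp(-r*dt) * [p_u*2.991340 + p_m*1.310390 + p_d*0.199463] = 1.380755

Answer: Price = V(0,0) = 1.3808


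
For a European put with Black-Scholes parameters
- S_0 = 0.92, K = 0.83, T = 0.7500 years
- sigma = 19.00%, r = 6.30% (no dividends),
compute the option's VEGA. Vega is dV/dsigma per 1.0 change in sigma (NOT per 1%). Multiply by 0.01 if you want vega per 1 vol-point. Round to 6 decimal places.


d1 = 0.9950812342; d2 = 0.8305364075
phi(d1) = 0.2431609122; exp(-qT) = 1.0000000000; exp(-rT) = 0.9538489056
Vega = S * exp(-qT) * phi(d1) * sqrt(T) = 0.9200 * 1.0000000000 * 0.2431609122 * 0.8660254038 = 0.193737

Answer: Vega = 0.193737


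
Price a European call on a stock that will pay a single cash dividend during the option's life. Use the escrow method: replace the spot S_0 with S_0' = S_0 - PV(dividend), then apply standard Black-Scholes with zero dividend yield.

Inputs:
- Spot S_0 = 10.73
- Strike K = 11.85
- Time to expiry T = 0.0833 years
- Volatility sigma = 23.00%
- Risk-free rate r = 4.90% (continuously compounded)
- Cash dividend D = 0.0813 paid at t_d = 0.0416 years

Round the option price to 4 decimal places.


Answer: Price = 0.0195

Derivation:
PV(D) = D * exp(-r * t_d) = 0.0813 * 0.99796368 = 0.08113445
S_0' = S_0 - PV(D) = 10.7300 - 0.08113445 = 10.64886555
d1 = (ln(S_0'/K) + (r + sigma^2/2)*T) / (sigma*sqrt(T)) = -1.51531313
d2 = d1 - sigma*sqrt(T) = -1.58169513
exp(-rT) = 0.99592662
N(d1) = 0.06484656; N(d2) = 0.05685959
C = S_0' * N(d1) - K * exp(-rT) * N(d2) = 10.64886555 * 0.06484656 - 11.8500 * 0.99592662 * 0.05685959 = 0.0195


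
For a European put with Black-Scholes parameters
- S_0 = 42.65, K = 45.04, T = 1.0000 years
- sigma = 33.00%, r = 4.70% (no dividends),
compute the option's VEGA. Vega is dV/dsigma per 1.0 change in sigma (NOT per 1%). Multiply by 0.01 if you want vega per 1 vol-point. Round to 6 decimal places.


Answer: Vega = 16.843725

Derivation:
d1 = 0.1422008791; d2 = -0.1877991209
phi(d1) = 0.3949290785; exp(-qT) = 1.0000000000; exp(-rT) = 0.9540873976
Vega = S * exp(-qT) * phi(d1) * sqrt(T) = 42.6500 * 1.0000000000 * 0.3949290785 * 1.0000000000 = 16.843725


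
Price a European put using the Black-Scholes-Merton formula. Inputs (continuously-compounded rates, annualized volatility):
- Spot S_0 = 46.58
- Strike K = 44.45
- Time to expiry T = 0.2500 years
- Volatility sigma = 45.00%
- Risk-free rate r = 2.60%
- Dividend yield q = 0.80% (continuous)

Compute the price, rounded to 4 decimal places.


d1 = (ln(S/K) + (r - q + 0.5*sigma^2) * T) / (sigma * sqrt(T)) = 0.34052801
d2 = d1 - sigma * sqrt(T) = 0.11552801
exp(-rT) = 0.99352108; exp(-qT) = 0.99800200
P = K * exp(-rT) * N(-d2) - S_0 * exp(-qT) * N(-d1)
N(-d1) = 0.36672947; N(-d2) = 0.45401331
P = 44.4500 * 0.99352108 * 0.45401331 - 46.5800 * 0.99800200 * 0.36672947 = 3.0020

Answer: Price = 3.0020


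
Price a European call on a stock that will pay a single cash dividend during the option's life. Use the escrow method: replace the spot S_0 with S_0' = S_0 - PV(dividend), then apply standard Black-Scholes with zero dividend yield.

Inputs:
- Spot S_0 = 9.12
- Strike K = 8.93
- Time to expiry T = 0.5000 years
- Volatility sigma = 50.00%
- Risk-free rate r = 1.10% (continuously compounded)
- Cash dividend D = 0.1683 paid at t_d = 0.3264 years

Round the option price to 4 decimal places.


Answer: Price = 1.2871

Derivation:
PV(D) = D * exp(-r * t_d) = 0.1683 * 0.99641604 = 0.16769682
S_0' = S_0 - PV(D) = 9.1200 - 0.16769682 = 8.95230318
d1 = (ln(S_0'/K) + (r + sigma^2/2)*T) / (sigma*sqrt(T)) = 0.19938839
d2 = d1 - sigma*sqrt(T) = -0.15416500
exp(-rT) = 0.99451510
N(d1) = 0.57902053; N(d2) = 0.43873982
C = S_0' * N(d1) - K * exp(-rT) * N(d2) = 8.95230318 * 0.57902053 - 8.9300 * 0.99451510 * 0.43873982 = 1.2871


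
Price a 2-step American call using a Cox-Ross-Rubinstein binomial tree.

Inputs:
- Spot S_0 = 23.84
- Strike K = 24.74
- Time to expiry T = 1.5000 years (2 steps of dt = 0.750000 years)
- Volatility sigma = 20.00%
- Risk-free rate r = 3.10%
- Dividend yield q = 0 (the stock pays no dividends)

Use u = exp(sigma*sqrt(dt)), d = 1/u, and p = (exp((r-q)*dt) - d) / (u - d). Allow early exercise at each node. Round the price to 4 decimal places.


dt = T/N = 0.750000
u = exp(sigma*sqrt(dt)) = 1.189110; d = 1/u = 0.840965
p = (exp((r-q)*dt) - d) / (u - d) = 0.524372
Discount per step: exp(-r*dt) = 0.977018
Stock lattice S(k, i) with i counting down-moves:
  k=0: S(0,0) = 23.8400
  k=1: S(1,0) = 28.3484; S(1,1) = 20.0486
  k=2: S(2,0) = 33.7093; S(2,1) = 23.8400; S(2,2) = 16.8602
Terminal payoffs V(N, i) = max(S_T - K, 0):
  V(2,0) = 8.969342; V(2,1) = 0.000000; V(2,2) = 0.000000
Backward induction: V(k, i) = exp(-r*dt) * [p * V(k+1, i) + (1-p) * V(k+1, i+1)]; then take max(V_cont, immediate exercise) for American.
  V(1,0) = exp(-r*dt) * [p*8.969342 + (1-p)*0.000000] = 4.595179; exercise = 3.608381; V(1,0) = max -> 4.595179
  V(1,1) = exp(-r*dt) * [p*0.000000 + (1-p)*0.000000] = 0.000000; exercise = 0.000000; V(1,1) = max -> 0.000000
  V(0,0) = exp(-r*dt) * [p*4.595179 + (1-p)*0.000000] = 2.354205; exercise = 0.000000; V(0,0) = max -> 2.354205

Answer: Price = V(0,0) = 2.3542
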